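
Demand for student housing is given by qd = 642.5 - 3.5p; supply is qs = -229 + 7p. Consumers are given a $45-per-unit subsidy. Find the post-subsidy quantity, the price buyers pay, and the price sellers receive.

q' = 457; buyers pay $53; sellers receive $98

Pre-subsidy: 642.5 - 3.5p = -229 + 7p gives p* = 83, q* = 352.
With the rebate, buyers effectively pay pb = ps − 45, where ps is the price sellers receive.
Demand in terms of ps becomes qd = 642.5 − 3.5(ps − 45) = 800 - 3.5ps. Setting this equal to supply: 800 - 3.5ps = -229 + 7ps, so ps = 98.
Buyers pay pb = 98 − 45 = 53; q' = -229 + 7·98 = 457.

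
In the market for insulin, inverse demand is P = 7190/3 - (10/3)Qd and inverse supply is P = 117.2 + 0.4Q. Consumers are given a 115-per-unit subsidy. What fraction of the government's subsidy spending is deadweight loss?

Pre-subsidy: 7190/3 - (10/3)Q = 117.2 + 0.4Q gives Q* = 4274/7 and P* = 2530/7.
With the rebate, buyers effectively pay Pb = Ps − 115, where Ps is the price sellers receive.
On the curves, Pb = 7190/3 - (10/3)Q and Ps = 117.2 + 0.4Q; the wedge Ps − Pb = 115 gives 117.2 + 0.4Q − (7190/3 - (10/3)Q) = 115, so Q' = 641.375.
Then Pb = 7190/3 − (10/3)·641.375 = 258.75 and Ps = 117.2 + 0.4·641.375 = 373.75.
ΔCS = ½(4274/7 + 641.375)(2530/7 − 258.75) = 201563375/3136; ΔPS = ½(4274/7 + 641.375)(373.75 − 2530/7) = 24187605/3136.
Government spending = 115 × 641.375 = 73758.125.
DWL = ½ × 115 × (641.375 − 4274/7) = 198375/112; fraction = (198375/112) / 73758.125 = 1725/71834.

DWL / government spending = 1725/71834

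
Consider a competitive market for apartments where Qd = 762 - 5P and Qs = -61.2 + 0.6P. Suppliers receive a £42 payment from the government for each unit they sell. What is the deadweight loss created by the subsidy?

Pre-subsidy: 762 - 5P = -61.2 + 0.6P gives P* = 147, Q* = 27.
With the subsidy, sellers receive Ps = Pb + 42 for each unit, where Pb is the price buyers pay.
Supply in terms of Pb becomes Qs = -61.2 + 0.6(Pb + 42) = -36 + 0.6Pb. Setting this equal to demand: 762 - 5Pb = -36 + 0.6Pb, so Pb = 142.5.
Sellers receive Ps = 142.5 + 42 = 184.5; Q' = 762 − 5·142.5 = 49.5.
The subsidy expands output by 49.5 − 27 = 22.5 past the efficient level; on those units the gap between marginal cost and willingness to pay runs from 0 up to 42.
DWL = ½ × 42 × 22.5 = 472.5.

Deadweight loss = £472.5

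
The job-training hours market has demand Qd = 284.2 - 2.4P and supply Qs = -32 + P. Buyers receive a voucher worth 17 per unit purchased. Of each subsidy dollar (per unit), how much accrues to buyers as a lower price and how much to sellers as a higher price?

Buyers gain 5 per unit; sellers gain 12 per unit

Pre-subsidy: 284.2 - 2.4P = -32 + P gives P* = 93, Q* = 61.
With the rebate, buyers effectively pay Pb = Ps − 17, where Ps is the price sellers receive.
Demand in terms of Ps becomes Qd = 284.2 − 2.4(Ps − 17) = 325 - 2.4Ps. Setting this equal to supply: 325 - 2.4Ps = -32 + Ps, so Ps = 105.
Buyers pay Pb = 105 − 17 = 88; Q' = -32 + 1·105 = 73.
Buyers' price falls by P* − Pb = 93 − 88 = 5; sellers' price rises by Ps − P* = 105 − 93 = 12.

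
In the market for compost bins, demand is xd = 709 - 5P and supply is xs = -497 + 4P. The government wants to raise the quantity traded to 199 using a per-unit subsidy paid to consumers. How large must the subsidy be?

At x = 199, invert demand for the buyer price: Pb = (709 − 199)/5 = 102; invert supply for the seller price: Ps = (199 − (-497))/4 = 174.
The subsidy must fill the gap: s = Ps − Pb = 174 − 102 = 72.

Required subsidy s = 72 per unit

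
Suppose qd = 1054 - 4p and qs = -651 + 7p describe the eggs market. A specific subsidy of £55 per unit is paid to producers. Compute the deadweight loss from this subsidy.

Pre-subsidy: 1054 - 4p = -651 + 7p gives p* = 155, q* = 434.
With the subsidy, sellers receive ps = pb + 55 for each unit, where pb is the price buyers pay.
Supply in terms of pb becomes qs = -651 + 7(pb + 55) = -266 + 7pb. Setting this equal to demand: 1054 - 4pb = -266 + 7pb, so pb = 120.
Sellers receive ps = 120 + 55 = 175; q' = 1054 − 4·120 = 574.
The subsidy expands output by 574 − 434 = 140 past the efficient level; on those units the gap between marginal cost and willingness to pay runs from 0 up to 55.
DWL = ½ × 55 × 140 = 3850.

Deadweight loss = £3850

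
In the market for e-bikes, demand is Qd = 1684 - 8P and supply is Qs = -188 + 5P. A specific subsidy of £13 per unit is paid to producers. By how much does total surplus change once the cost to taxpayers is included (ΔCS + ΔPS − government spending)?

Pre-subsidy: 1684 - 8P = -188 + 5P gives P* = 144, Q* = 532.
With the subsidy, sellers receive Ps = Pb + 13 for each unit, where Pb is the price buyers pay.
Supply in terms of Pb becomes Qs = -188 + 5(Pb + 13) = -123 + 5Pb. Setting this equal to demand: 1684 - 8Pb = -123 + 5Pb, so Pb = 139.
Sellers receive Ps = 139 + 13 = 152; Q' = 1684 − 8·139 = 572.
ΔCS = ½(532 + 572)(144 − 139) = 2760; ΔPS = ½(532 + 572)(152 − 144) = 4416.
Government spending = 13 × 572 = 7436.
Net change = 2760 + 4416 − 7436 = -260. The loss equals the DWL triangle ½·13·40.

Net change in total surplus = -£260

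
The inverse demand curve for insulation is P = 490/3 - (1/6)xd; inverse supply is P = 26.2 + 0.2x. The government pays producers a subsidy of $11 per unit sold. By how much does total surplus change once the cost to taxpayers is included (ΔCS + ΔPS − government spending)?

Pre-subsidy: 490/3 - (1/6)x = 26.2 + 0.2x gives x* = 374 and P* = 101.
With the subsidy, sellers receive Ps = Pb + 11 for each unit, where Pb is the price buyers pay.
On the curves, Pb = 490/3 - (1/6)x and Ps = 26.2 + 0.2x; the wedge Ps − Pb = 11 gives 26.2 + 0.2x − (490/3 - (1/6)x) = 11, so x' = 404.
Then Pb = 490/3 − (1/6)·404 = 96 and Ps = 26.2 + 0.2·404 = 107.
ΔCS = ½(374 + 404)(101 − 96) = 1945; ΔPS = ½(374 + 404)(107 − 101) = 2334.
Government spending = 11 × 404 = 4444.
Net change = 1945 + 2334 − 4444 = -165. The loss equals the DWL triangle ½·11·30.

Net change in total surplus = -$165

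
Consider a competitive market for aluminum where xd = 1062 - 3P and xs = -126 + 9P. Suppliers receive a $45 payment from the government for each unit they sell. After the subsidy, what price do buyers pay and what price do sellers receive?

Pre-subsidy: 1062 - 3P = -126 + 9P gives P* = 99, x* = 765.
With the subsidy, sellers receive Ps = Pb + 45 for each unit, where Pb is the price buyers pay.
Supply in terms of Pb becomes xs = -126 + 9(Pb + 45) = 279 + 9Pb. Setting this equal to demand: 1062 - 3Pb = 279 + 9Pb, so Pb = 65.25.
Sellers receive Ps = 65.25 + 45 = 110.25; x' = 1062 − 3·65.25 = 866.25.

Buyers pay $65.25; sellers receive $110.25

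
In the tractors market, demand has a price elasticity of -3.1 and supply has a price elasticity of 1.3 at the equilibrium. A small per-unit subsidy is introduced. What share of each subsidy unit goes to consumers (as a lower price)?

Consumer share = 13/44

For a small subsidy around the equilibrium, the benefit split depends on the relative slopes, which at a point are proportional to the elasticities.
Buyer share = εs/(εs + |εd|) = 1.3/(1.3 + 3.1) = 13/44; seller share = |εd|/(εs + |εd|) = 31/44.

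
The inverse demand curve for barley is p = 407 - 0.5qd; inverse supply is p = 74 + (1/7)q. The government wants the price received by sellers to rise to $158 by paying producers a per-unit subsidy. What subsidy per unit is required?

Required subsidy s = $45 per unit

At a seller price of 158, quantity supplied is -518 + 7·158 = 588.
Buyers absorb 588 only when they pay pb = 407 − 0.5·588 = 113.
s = ps − pb = 158 − 113 = 45.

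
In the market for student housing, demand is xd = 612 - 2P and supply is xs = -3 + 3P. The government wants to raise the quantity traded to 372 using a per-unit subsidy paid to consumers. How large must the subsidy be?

At x = 372, invert demand for the buyer price: Pb = (612 − 372)/2 = 120; invert supply for the seller price: Ps = (372 − (-3))/3 = 125.
The subsidy must fill the gap: s = Ps − Pb = 125 − 120 = 5.

Required subsidy s = 5 per unit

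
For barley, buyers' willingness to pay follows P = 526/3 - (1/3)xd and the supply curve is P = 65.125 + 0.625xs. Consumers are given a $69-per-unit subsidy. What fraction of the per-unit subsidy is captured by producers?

Pre-subsidy: 526/3 - (1/3)x = 65.125 + 0.625x gives x* = 115 and P* = 137.
With the rebate, buyers effectively pay Pb = Ps − 69, where Ps is the price sellers receive.
On the curves, Pb = 526/3 - (1/3)x and Ps = 65.125 + 0.625x; the wedge Ps − Pb = 69 gives 65.125 + 0.625x − (526/3 - (1/3)x) = 69, so x' = 187.
Then Pb = 526/3 − (1/3)·187 = 113 and Ps = 65.125 + 0.625·187 = 182.
Buyers' price falls by P* − Pb = 137 − 113 = 24; sellers' price rises by Ps − P* = 182 − 137 = 45.
So producers capture 45/69 = 15/23 of each unit of subsidy.

Producer share = 15/23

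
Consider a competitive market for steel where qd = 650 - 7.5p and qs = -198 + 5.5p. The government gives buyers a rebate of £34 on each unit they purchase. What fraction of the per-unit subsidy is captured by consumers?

Pre-subsidy: 650 - 7.5p = -198 + 5.5p gives p* = 848/13, q* = 2090/13.
With the rebate, buyers effectively pay pb = ps − 34, where ps is the price sellers receive.
Demand in terms of ps becomes qd = 650 − 7.5(ps − 34) = 905 - 7.5ps. Setting this equal to supply: 905 - 7.5ps = -198 + 5.5ps, so ps = 1103/13.
Buyers pay pb = 1103/13 − 34 = 661/13; q' = -198 + 5.5·(1103/13) = 6985/26.
Buyers' price falls by p* − pb = 848/13 − 661/13 = 187/13; sellers' price rises by ps − p* = 1103/13 − 848/13 = 255/13.
So consumers capture (187/13)/34 = 11/26 of each unit of subsidy.

Consumer share = 11/26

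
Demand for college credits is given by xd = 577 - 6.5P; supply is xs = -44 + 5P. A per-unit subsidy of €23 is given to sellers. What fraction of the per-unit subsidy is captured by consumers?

Pre-subsidy: 577 - 6.5P = -44 + 5P gives P* = 54, x* = 226.
With the subsidy, sellers receive Ps = Pb + 23 for each unit, where Pb is the price buyers pay.
Supply in terms of Pb becomes xs = -44 + 5(Pb + 23) = 71 + 5Pb. Setting this equal to demand: 577 - 6.5Pb = 71 + 5Pb, so Pb = 44.
Sellers receive Ps = 44 + 23 = 67; x' = 577 − 6.5·44 = 291.
Buyers' price falls by P* − Pb = 54 − 44 = 10; sellers' price rises by Ps − P* = 67 − 54 = 13.
So consumers capture 10/23 = 10/23 of each unit of subsidy.

Consumer share = 10/23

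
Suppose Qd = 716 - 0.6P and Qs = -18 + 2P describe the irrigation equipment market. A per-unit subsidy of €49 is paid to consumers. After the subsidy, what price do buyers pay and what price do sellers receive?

Pre-subsidy: 716 - 0.6P = -18 + 2P gives P* = 3670/13, Q* = 7106/13.
With the rebate, buyers effectively pay Pb = Ps − 49, where Ps is the price sellers receive.
Demand in terms of Ps becomes Qd = 716 − 0.6(Ps − 49) = 745.4 - 0.6Ps. Setting this equal to supply: 745.4 - 0.6Ps = -18 + 2Ps, so Ps = 3817/13.
Buyers pay Pb = 3817/13 − 49 = 3180/13; Q' = -18 + 2·(3817/13) = 7400/13.

Buyers pay 3180/13; sellers receive 3817/13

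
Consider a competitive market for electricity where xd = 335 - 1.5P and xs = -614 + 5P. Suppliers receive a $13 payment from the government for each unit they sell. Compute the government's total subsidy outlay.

Pre-subsidy: 335 - 1.5P = -614 + 5P gives P* = 146, x* = 116.
With the subsidy, sellers receive Ps = Pb + 13 for each unit, where Pb is the price buyers pay.
Supply in terms of Pb becomes xs = -614 + 5(Pb + 13) = -549 + 5Pb. Setting this equal to demand: 335 - 1.5Pb = -549 + 5Pb, so Pb = 136.
Sellers receive Ps = 136 + 13 = 149; x' = 335 − 1.5·136 = 131.
Government outlay = subsidy × quantity = 13 × 131 = 1703.

Government cost = $1703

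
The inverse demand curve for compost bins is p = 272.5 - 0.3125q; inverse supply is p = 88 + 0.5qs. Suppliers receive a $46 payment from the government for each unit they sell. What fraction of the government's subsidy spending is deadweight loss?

DWL / government spending = 46/461

Pre-subsidy: 272.5 - 0.3125q = 88 + 0.5q gives q* = 2952/13 and p* = 2620/13.
With the subsidy, sellers receive ps = pb + 46 for each unit, where pb is the price buyers pay.
On the curves, pb = 272.5 - 0.3125q and ps = 88 + 0.5q; the wedge ps − pb = 46 gives 88 + 0.5q − (272.5 - 0.3125q) = 46, so q' = 3688/13.
Then pb = 272.5 − 0.3125·(3688/13) = 2390/13 and ps = 88 + 0.5·(3688/13) = 2988/13.
ΔCS = ½(2952/13 + 3688/13)(2620/13 − 2390/13) = 763600/169; ΔPS = ½(2952/13 + 3688/13)(2988/13 − 2620/13) = 1221760/169.
Government spending = 46 × 3688/13 = 169648/13.
DWL = ½ × 46 × (3688/13 − 2952/13) = 16928/13; fraction = (16928/13) / (169648/13) = 46/461.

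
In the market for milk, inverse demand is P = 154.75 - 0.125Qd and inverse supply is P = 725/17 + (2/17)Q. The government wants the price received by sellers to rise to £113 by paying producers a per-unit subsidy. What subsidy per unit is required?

At a seller price of 113, quantity supplied is -362.5 + 8.5·113 = 598.
Buyers absorb 598 only when they pay Pb = 154.75 − 0.125·598 = 80.
s = Ps − Pb = 113 − 80 = 33.

Required subsidy s = £33 per unit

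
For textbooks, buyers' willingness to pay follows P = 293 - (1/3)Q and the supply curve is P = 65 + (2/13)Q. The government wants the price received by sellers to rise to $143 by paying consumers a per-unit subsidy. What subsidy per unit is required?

At a seller price of 143, quantity supplied is -422.5 + 6.5·143 = 507.
Buyers absorb 507 only when they pay Pb = 293 − (1/3)·507 = 124.
s = Ps − Pb = 143 − 124 = 19.

Required subsidy s = $19 per unit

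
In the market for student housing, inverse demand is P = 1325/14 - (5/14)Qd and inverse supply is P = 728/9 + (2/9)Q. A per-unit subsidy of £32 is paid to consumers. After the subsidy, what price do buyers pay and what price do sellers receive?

Buyers pay 4850/73; sellers receive 7186/73

Pre-subsidy: 1325/14 - (5/14)Q = 728/9 + (2/9)Q gives Q* = 1733/73 and P* = 6290/73.
With the rebate, buyers effectively pay Pb = Ps − 32, where Ps is the price sellers receive.
On the curves, Pb = 1325/14 - (5/14)Q and Ps = 728/9 + (2/9)Q; the wedge Ps − Pb = 32 gives 728/9 + (2/9)Q − (1325/14 - (5/14)Q) = 32, so Q' = 5765/73.
Then Pb = 1325/14 − (5/14)·(5765/73) = 4850/73 and Ps = 728/9 + (2/9)·(5765/73) = 7186/73.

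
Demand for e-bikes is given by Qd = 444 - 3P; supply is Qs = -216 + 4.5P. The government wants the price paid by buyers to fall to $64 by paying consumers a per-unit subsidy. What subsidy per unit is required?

Required subsidy s = $40 per unit

At a buyer price of 64, quantity demanded is 444 − 3·64 = 252.
Sellers supply 252 only when they receive Ps with -216 + 4.5·Ps = 252, i.e. Ps = 104.
s = Ps − Pb = 104 − 64 = 40.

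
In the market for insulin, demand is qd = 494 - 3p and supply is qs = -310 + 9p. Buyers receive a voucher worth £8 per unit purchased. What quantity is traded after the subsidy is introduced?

Pre-subsidy: 494 - 3p = -310 + 9p gives p* = 67, q* = 293.
With the rebate, buyers effectively pay pb = ps − 8, where ps is the price sellers receive.
Demand in terms of ps becomes qd = 494 − 3(ps − 8) = 518 - 3ps. Setting this equal to supply: 518 - 3ps = -310 + 9ps, so ps = 69.
Buyers pay pb = 69 − 8 = 61; q' = -310 + 9·69 = 311.

q' = 311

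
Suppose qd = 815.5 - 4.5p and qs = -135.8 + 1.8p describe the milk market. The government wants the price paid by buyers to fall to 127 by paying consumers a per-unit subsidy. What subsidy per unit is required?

At a buyer price of 127, quantity demanded is 815.5 − 4.5·127 = 244.
Sellers supply 244 only when they receive ps with -135.8 + 1.8·ps = 244, i.e. ps = 211.
s = ps − pb = 211 − 127 = 84.

Required subsidy s = 84 per unit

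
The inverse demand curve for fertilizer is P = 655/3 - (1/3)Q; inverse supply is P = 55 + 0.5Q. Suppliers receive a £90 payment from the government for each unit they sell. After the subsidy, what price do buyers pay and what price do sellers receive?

Pre-subsidy: 655/3 - (1/3)Q = 55 + 0.5Q gives Q* = 196 and P* = 153.
With the subsidy, sellers receive Ps = Pb + 90 for each unit, where Pb is the price buyers pay.
On the curves, Pb = 655/3 - (1/3)Q and Ps = 55 + 0.5Q; the wedge Ps − Pb = 90 gives 55 + 0.5Q − (655/3 - (1/3)Q) = 90, so Q' = 304.
Then Pb = 655/3 − (1/3)·304 = 117 and Ps = 55 + 0.5·304 = 207.

Buyers pay £117; sellers receive £207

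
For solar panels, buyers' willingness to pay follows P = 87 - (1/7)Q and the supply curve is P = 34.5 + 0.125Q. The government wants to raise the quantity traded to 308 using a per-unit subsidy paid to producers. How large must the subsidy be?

Required subsidy s = 30 per unit

At Q = 308, from the demand curve buyers pay Pb = 87 − (1/7)·308 = 43; from the supply curve sellers need Ps = 34.5 + 0.125·308 = 73.
The subsidy must fill the gap: s = Ps − Pb = 73 − 43 = 30.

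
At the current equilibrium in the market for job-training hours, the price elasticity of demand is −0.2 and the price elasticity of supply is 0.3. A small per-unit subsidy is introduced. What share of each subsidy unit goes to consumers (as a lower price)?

For a small subsidy around the equilibrium, the benefit split depends on the relative slopes, which at a point are proportional to the elasticities.
Buyer share = εs/(εs + |εd|) = 0.3/(0.3 + 0.2) = 0.6; seller share = |εd|/(εs + |εd|) = 0.4.

Consumer share = 0.6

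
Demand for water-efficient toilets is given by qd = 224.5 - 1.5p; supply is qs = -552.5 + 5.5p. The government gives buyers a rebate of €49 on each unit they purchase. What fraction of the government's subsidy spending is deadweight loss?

DWL / government spending = 231/926

Pre-subsidy: 224.5 - 1.5p = -552.5 + 5.5p gives p* = 111, q* = 58.
With the rebate, buyers effectively pay pb = ps − 49, where ps is the price sellers receive.
Demand in terms of ps becomes qd = 224.5 − 1.5(ps − 49) = 298 - 1.5ps. Setting this equal to supply: 298 - 1.5ps = -552.5 + 5.5ps, so ps = 121.5.
Buyers pay pb = 121.5 − 49 = 72.5; q' = -552.5 + 5.5·121.5 = 115.75.
ΔCS = ½(58 + 115.75)(111 − 72.5) = 3344.6875; ΔPS = ½(58 + 115.75)(121.5 − 111) = 912.1875.
Government spending = 49 × 115.75 = 5671.75.
DWL = ½ × 49 × (115.75 − 58) = 1414.875; fraction = 1414.875 / 5671.75 = 231/926.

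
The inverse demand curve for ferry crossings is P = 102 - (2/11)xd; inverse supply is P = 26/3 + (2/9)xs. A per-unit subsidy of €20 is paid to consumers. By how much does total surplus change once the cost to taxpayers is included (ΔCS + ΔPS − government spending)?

Pre-subsidy: 102 - (2/11)x = 26/3 + (2/9)x gives x* = 231 and P* = 60.
With the rebate, buyers effectively pay Pb = Ps − 20, where Ps is the price sellers receive.
On the curves, Pb = 102 - (2/11)x and Ps = 26/3 + (2/9)x; the wedge Ps − Pb = 20 gives 26/3 + (2/9)x − (102 - (2/11)x) = 20, so x' = 280.5.
Then Pb = 102 − (2/11)·280.5 = 51 and Ps = 26/3 + (2/9)·280.5 = 71.
ΔCS = ½(231 + 280.5)(60 − 51) = 2301.75; ΔPS = ½(231 + 280.5)(71 − 60) = 2813.25.
Government spending = 20 × 280.5 = 5610.
Net change = 2301.75 + 2813.25 − 5610 = -495. The loss equals the DWL triangle ½·20·49.5.

Net change in total surplus = -€495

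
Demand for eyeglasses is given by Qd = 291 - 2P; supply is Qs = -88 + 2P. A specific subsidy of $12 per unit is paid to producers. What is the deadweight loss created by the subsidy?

Deadweight loss = $72

Pre-subsidy: 291 - 2P = -88 + 2P gives P* = 94.75, Q* = 101.5.
With the subsidy, sellers receive Ps = Pb + 12 for each unit, where Pb is the price buyers pay.
Supply in terms of Pb becomes Qs = -88 + 2(Pb + 12) = -64 + 2Pb. Setting this equal to demand: 291 - 2Pb = -64 + 2Pb, so Pb = 88.75.
Sellers receive Ps = 88.75 + 12 = 100.75; Q' = 291 − 2·88.75 = 113.5.
The subsidy expands output by 113.5 − 101.5 = 12 past the efficient level; on those units the gap between marginal cost and willingness to pay runs from 0 up to 12.
DWL = ½ × 12 × 12 = 72.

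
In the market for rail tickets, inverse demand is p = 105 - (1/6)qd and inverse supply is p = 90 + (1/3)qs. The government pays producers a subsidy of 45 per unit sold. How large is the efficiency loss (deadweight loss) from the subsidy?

Pre-subsidy: 105 - (1/6)q = 90 + (1/3)q gives q* = 30 and p* = 100.
With the subsidy, sellers receive ps = pb + 45 for each unit, where pb is the price buyers pay.
On the curves, pb = 105 - (1/6)q and ps = 90 + (1/3)q; the wedge ps − pb = 45 gives 90 + (1/3)q − (105 - (1/6)q) = 45, so q' = 120.
Then pb = 105 − (1/6)·120 = 85 and ps = 90 + (1/3)·120 = 130.
The subsidy expands output by 120 − 30 = 90 past the efficient level; on those units the gap between marginal cost and willingness to pay runs from 0 up to 45.
DWL = ½ × 45 × 90 = 2025.

Deadweight loss = 2025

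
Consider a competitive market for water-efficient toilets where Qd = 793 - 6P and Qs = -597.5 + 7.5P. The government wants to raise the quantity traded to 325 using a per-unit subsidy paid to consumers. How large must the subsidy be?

Required subsidy s = 45 per unit

At Q = 325, invert demand for the buyer price: Pb = (793 − 325)/6 = 78; invert supply for the seller price: Ps = (325 − (-597.5))/7.5 = 123.
The subsidy must fill the gap: s = Ps − Pb = 123 − 78 = 45.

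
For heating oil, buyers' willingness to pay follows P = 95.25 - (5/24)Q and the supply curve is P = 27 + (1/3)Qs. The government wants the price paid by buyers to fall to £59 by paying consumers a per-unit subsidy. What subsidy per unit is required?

Required subsidy s = £26 per unit

At a buyer price of 59, quantity demanded is 457.2 − 4.8·59 = 174.
Sellers supply 174 only when they receive Ps = 27 + (1/3)·174 = 85.
s = Ps − Pb = 85 − 59 = 26.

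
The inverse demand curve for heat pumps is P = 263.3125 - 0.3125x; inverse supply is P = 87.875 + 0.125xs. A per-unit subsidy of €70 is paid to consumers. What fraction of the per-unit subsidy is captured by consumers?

Consumer share = 5/7

Pre-subsidy: 263.3125 - 0.3125x = 87.875 + 0.125x gives x* = 401 and P* = 138.
With the rebate, buyers effectively pay Pb = Ps − 70, where Ps is the price sellers receive.
On the curves, Pb = 263.3125 - 0.3125x and Ps = 87.875 + 0.125x; the wedge Ps − Pb = 70 gives 87.875 + 0.125x − (263.3125 - 0.3125x) = 70, so x' = 561.
Then Pb = 263.3125 − 0.3125·561 = 88 and Ps = 87.875 + 0.125·561 = 158.
Buyers' price falls by P* − Pb = 138 − 88 = 50; sellers' price rises by Ps − P* = 158 − 138 = 20.
So consumers capture 50/70 = 5/7 of each unit of subsidy.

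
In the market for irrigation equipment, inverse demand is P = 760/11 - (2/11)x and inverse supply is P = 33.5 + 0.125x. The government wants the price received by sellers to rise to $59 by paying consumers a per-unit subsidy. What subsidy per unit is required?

At a seller price of 59, quantity supplied is -268 + 8·59 = 204.
Buyers absorb 204 only when they pay Pb = 760/11 − (2/11)·204 = 32.
s = Ps − Pb = 59 − 32 = 27.

Required subsidy s = $27 per unit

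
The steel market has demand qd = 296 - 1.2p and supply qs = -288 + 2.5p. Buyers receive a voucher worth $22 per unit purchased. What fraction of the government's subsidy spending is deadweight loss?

Pre-subsidy: 296 - 1.2p = -288 + 2.5p gives p* = 5840/37, q* = 3944/37.
With the rebate, buyers effectively pay pb = ps − 22, where ps is the price sellers receive.
Demand in terms of ps becomes qd = 296 − 1.2(ps − 22) = 322.4 - 1.2ps. Setting this equal to supply: 322.4 - 1.2ps = -288 + 2.5ps, so ps = 6104/37.
Buyers pay pb = 6104/37 − 22 = 5290/37; q' = -288 + 2.5·(6104/37) = 4604/37.
ΔCS = ½(3944/37 + 4604/37)(5840/37 − 5290/37) = 2350700/1369; ΔPS = ½(3944/37 + 4604/37)(6104/37 − 5840/37) = 1128336/1369.
Government spending = 22 × 4604/37 = 101288/37.
DWL = ½ × 22 × (4604/37 − 3944/37) = 7260/37; fraction = (7260/37) / (101288/37) = 165/2302.

DWL / government spending = 165/2302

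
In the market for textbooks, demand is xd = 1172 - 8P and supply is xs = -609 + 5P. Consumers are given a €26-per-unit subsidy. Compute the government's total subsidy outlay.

Government cost = €4056

Pre-subsidy: 1172 - 8P = -609 + 5P gives P* = 137, x* = 76.
With the rebate, buyers effectively pay Pb = Ps − 26, where Ps is the price sellers receive.
Demand in terms of Ps becomes xd = 1172 − 8(Ps − 26) = 1380 - 8Ps. Setting this equal to supply: 1380 - 8Ps = -609 + 5Ps, so Ps = 153.
Buyers pay Pb = 153 − 26 = 127; x' = -609 + 5·153 = 156.
Government outlay = subsidy × quantity = 26 × 156 = 4056.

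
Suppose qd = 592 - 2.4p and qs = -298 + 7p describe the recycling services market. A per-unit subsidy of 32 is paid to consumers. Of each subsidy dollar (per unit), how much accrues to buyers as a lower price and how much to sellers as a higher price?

Pre-subsidy: 592 - 2.4p = -298 + 7p gives p* = 4450/47, q* = 17144/47.
With the rebate, buyers effectively pay pb = ps − 32, where ps is the price sellers receive.
Demand in terms of ps becomes qd = 592 − 2.4(ps − 32) = 668.8 - 2.4ps. Setting this equal to supply: 668.8 - 2.4ps = -298 + 7ps, so ps = 4834/47.
Buyers pay pb = 4834/47 − 32 = 3330/47; q' = -298 + 7·(4834/47) = 19832/47.
Buyers' price falls by p* − pb = 4450/47 − 3330/47 = 1120/47; sellers' price rises by ps − p* = 4834/47 − 4450/47 = 384/47.

Buyers gain 1120/47 per unit; sellers gain 384/47 per unit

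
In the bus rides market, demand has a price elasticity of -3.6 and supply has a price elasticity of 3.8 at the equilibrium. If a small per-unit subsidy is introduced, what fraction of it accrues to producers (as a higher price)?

Producer share = 18/37

For a small subsidy around the equilibrium, the benefit split depends on the relative slopes, which at a point are proportional to the elasticities.
Buyer share = εs/(εs + |εd|) = 3.8/(3.8 + 3.6) = 19/37; seller share = |εd|/(εs + |εd|) = 18/37.
So producers capture 18/37 of the subsidy.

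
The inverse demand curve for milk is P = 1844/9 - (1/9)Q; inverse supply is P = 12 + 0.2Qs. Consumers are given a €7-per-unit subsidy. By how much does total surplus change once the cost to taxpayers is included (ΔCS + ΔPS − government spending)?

Pre-subsidy: 1844/9 - (1/9)Q = 12 + 0.2Q gives Q* = 620 and P* = 136.
With the rebate, buyers effectively pay Pb = Ps − 7, where Ps is the price sellers receive.
On the curves, Pb = 1844/9 - (1/9)Q and Ps = 12 + 0.2Q; the wedge Ps − Pb = 7 gives 12 + 0.2Q − (1844/9 - (1/9)Q) = 7, so Q' = 642.5.
Then Pb = 1844/9 − (1/9)·642.5 = 133.5 and Ps = 12 + 0.2·642.5 = 140.5.
ΔCS = ½(620 + 642.5)(136 − 133.5) = 1578.125; ΔPS = ½(620 + 642.5)(140.5 − 136) = 2840.625.
Government spending = 7 × 642.5 = 4497.5.
Net change = 1578.125 + 2840.625 − 4497.5 = -78.75. The loss equals the DWL triangle ½·7·22.5.

Net change in total surplus = -€78.75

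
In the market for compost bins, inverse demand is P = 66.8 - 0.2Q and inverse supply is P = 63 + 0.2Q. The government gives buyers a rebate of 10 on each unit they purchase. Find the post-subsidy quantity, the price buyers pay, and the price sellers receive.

Pre-subsidy: 66.8 - 0.2Q = 63 + 0.2Q gives Q* = 9.5 and P* = 64.9.
With the rebate, buyers effectively pay Pb = Ps − 10, where Ps is the price sellers receive.
On the curves, Pb = 66.8 - 0.2Q and Ps = 63 + 0.2Q; the wedge Ps − Pb = 10 gives 63 + 0.2Q − (66.8 - 0.2Q) = 10, so Q' = 34.5.
Then Pb = 66.8 − 0.2·34.5 = 59.9 and Ps = 63 + 0.2·34.5 = 69.9.

Q' = 34.5; buyers pay 59.9; sellers receive 69.9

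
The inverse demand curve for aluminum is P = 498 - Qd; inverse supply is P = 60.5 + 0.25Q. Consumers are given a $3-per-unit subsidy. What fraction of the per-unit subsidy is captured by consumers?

Consumer share = 0.8

Pre-subsidy: 498 - Q = 60.5 + 0.25Q gives Q* = 350 and P* = 148.
With the rebate, buyers effectively pay Pb = Ps − 3, where Ps is the price sellers receive.
On the curves, Pb = 498 - Q and Ps = 60.5 + 0.25Q; the wedge Ps − Pb = 3 gives 60.5 + 0.25Q − (498 - Q) = 3, so Q' = 352.4.
Then Pb = 498 − 1·352.4 = 145.6 and Ps = 60.5 + 0.25·352.4 = 148.6.
Buyers' price falls by P* − Pb = 148 − 145.6 = 2.4; sellers' price rises by Ps − P* = 148.6 − 148 = 0.6.
So consumers capture 2.4/3 = 0.8 of each unit of subsidy.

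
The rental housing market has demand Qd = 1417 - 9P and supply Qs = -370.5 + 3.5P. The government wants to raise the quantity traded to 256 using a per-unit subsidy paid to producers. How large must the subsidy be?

At Q = 256, invert demand for the buyer price: Pb = (1417 − 256)/9 = 129; invert supply for the seller price: Ps = (256 − (-370.5))/3.5 = 179.
The subsidy must fill the gap: s = Ps − Pb = 179 − 129 = 50.

Required subsidy s = 50 per unit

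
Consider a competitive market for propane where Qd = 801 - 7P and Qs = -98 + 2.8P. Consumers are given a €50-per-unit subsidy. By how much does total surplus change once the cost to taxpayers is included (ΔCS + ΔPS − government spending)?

Pre-subsidy: 801 - 7P = -98 + 2.8P gives P* = 4495/49, Q* = 1112/7.
With the rebate, buyers effectively pay Pb = Ps − 50, where Ps is the price sellers receive.
Demand in terms of Ps becomes Qd = 801 − 7(Ps − 50) = 1151 - 7Ps. Setting this equal to supply: 1151 - 7Ps = -98 + 2.8Ps, so Ps = 6245/49.
Buyers pay Pb = 6245/49 − 50 = 3795/49; Q' = -98 + 2.8·(6245/49) = 1812/7.
ΔCS = ½(1112/7 + 1812/7)(4495/49 − 3795/49) = 146200/49; ΔPS = ½(1112/7 + 1812/7)(6245/49 − 4495/49) = 365500/49.
Government spending = 50 × 1812/7 = 90600/7.
Net change = 146200/49 + 365500/49 − 90600/7 = -2500. The loss equals the DWL triangle ½·50·100.

Net change in total surplus = -€2500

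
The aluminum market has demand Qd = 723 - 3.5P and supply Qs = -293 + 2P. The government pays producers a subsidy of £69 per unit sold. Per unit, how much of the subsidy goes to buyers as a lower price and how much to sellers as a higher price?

Pre-subsidy: 723 - 3.5P = -293 + 2P gives P* = 2032/11, Q* = 841/11.
With the subsidy, sellers receive Ps = Pb + 69 for each unit, where Pb is the price buyers pay.
Supply in terms of Pb becomes Qs = -293 + 2(Pb + 69) = -155 + 2Pb. Setting this equal to demand: 723 - 3.5Pb = -155 + 2Pb, so Pb = 1756/11.
Sellers receive Ps = 1756/11 + 69 = 2515/11; Q' = 723 − 3.5·(1756/11) = 1807/11.
Buyers' price falls by P* − Pb = 2032/11 − 1756/11 = 276/11; sellers' price rises by Ps − P* = 2515/11 − 2032/11 = 483/11.

Buyers gain 276/11 per unit; sellers gain 483/11 per unit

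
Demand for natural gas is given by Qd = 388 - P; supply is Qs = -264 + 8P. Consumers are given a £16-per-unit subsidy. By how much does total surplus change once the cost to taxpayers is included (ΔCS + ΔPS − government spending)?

Net change in total surplus = -1024/9

Pre-subsidy: 388 - P = -264 + 8P gives P* = 652/9, Q* = 2840/9.
With the rebate, buyers effectively pay Pb = Ps − 16, where Ps is the price sellers receive.
Demand in terms of Ps becomes Qd = 388 − 1(Ps − 16) = 404 - Ps. Setting this equal to supply: 404 - Ps = -264 + 8Ps, so Ps = 668/9.
Buyers pay Pb = 668/9 − 16 = 524/9; Q' = -264 + 8·(668/9) = 2968/9.
ΔCS = ½(2840/9 + 2968/9)(652/9 − 524/9) = 123904/27; ΔPS = ½(2840/9 + 2968/9)(668/9 − 652/9) = 15488/27.
Government spending = 16 × 2968/9 = 47488/9.
Net change = 123904/27 + 15488/27 − 47488/9 = -1024/9. The loss equals the DWL triangle ½·16·128/9.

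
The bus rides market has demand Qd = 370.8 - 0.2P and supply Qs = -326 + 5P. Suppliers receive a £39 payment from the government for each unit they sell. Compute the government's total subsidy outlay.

Government cost = £13708.5

Pre-subsidy: 370.8 - 0.2P = -326 + 5P gives P* = 134, Q* = 344.
With the subsidy, sellers receive Ps = Pb + 39 for each unit, where Pb is the price buyers pay.
Supply in terms of Pb becomes Qs = -326 + 5(Pb + 39) = -131 + 5Pb. Setting this equal to demand: 370.8 - 0.2Pb = -131 + 5Pb, so Pb = 96.5.
Sellers receive Ps = 96.5 + 39 = 135.5; Q' = 370.8 − 0.2·96.5 = 351.5.
Government outlay = subsidy × quantity = 39 × 351.5 = 13708.5.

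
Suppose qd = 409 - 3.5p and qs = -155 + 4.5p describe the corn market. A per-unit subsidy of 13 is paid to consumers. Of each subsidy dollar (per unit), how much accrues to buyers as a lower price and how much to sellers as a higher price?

Buyers gain 7.3125 per unit; sellers gain 5.6875 per unit

Pre-subsidy: 409 - 3.5p = -155 + 4.5p gives p* = 70.5, q* = 162.25.
With the rebate, buyers effectively pay pb = ps − 13, where ps is the price sellers receive.
Demand in terms of ps becomes qd = 409 − 3.5(ps − 13) = 454.5 - 3.5ps. Setting this equal to supply: 454.5 - 3.5ps = -155 + 4.5ps, so ps = 76.1875.
Buyers pay pb = 76.1875 − 13 = 63.1875; q' = -155 + 4.5·76.1875 = 187.84375.
Buyers' price falls by p* − pb = 70.5 − 63.1875 = 7.3125; sellers' price rises by ps − p* = 76.1875 − 70.5 = 5.6875.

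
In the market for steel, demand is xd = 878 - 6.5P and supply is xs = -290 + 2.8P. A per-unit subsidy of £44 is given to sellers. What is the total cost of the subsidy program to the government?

Government cost = 604648/93

Pre-subsidy: 878 - 6.5P = -290 + 2.8P gives P* = 11680/93, x* = 5734/93.
With the subsidy, sellers receive Ps = Pb + 44 for each unit, where Pb is the price buyers pay.
Supply in terms of Pb becomes xs = -290 + 2.8(Pb + 44) = -166.8 + 2.8Pb. Setting this equal to demand: 878 - 6.5Pb = -166.8 + 2.8Pb, so Pb = 10448/93.
Sellers receive Ps = 10448/93 + 44 = 14540/93; x' = 878 − 6.5·(10448/93) = 13742/93.
Government outlay = subsidy × quantity = 44 × 13742/93 = 604648/93.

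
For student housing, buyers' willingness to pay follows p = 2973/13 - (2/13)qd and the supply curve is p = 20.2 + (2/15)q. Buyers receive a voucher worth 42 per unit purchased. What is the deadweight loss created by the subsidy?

Deadweight loss = 3071.25

Pre-subsidy: 2973/13 - (2/13)q = 20.2 + (2/15)q gives q* = 726 and p* = 117.
With the rebate, buyers effectively pay pb = ps − 42, where ps is the price sellers receive.
On the curves, pb = 2973/13 - (2/13)q and ps = 20.2 + (2/15)q; the wedge ps − pb = 42 gives 20.2 + (2/15)q − (2973/13 - (2/13)q) = 42, so q' = 872.25.
Then pb = 2973/13 − (2/13)·872.25 = 94.5 and ps = 20.2 + (2/15)·872.25 = 136.5.
The subsidy expands output by 872.25 − 726 = 146.25 past the efficient level; on those units the gap between marginal cost and willingness to pay runs from 0 up to 42.
DWL = ½ × 42 × 146.25 = 3071.25.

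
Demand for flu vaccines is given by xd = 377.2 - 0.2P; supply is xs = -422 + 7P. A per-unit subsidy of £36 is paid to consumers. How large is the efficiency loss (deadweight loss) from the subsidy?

Deadweight loss = £126

Pre-subsidy: 377.2 - 0.2P = -422 + 7P gives P* = 111, x* = 355.
With the rebate, buyers effectively pay Pb = Ps − 36, where Ps is the price sellers receive.
Demand in terms of Ps becomes xd = 377.2 − 0.2(Ps − 36) = 384.4 - 0.2Ps. Setting this equal to supply: 384.4 - 0.2Ps = -422 + 7Ps, so Ps = 112.
Buyers pay Pb = 112 − 36 = 76; x' = -422 + 7·112 = 362.
The subsidy expands output by 362 − 355 = 7 past the efficient level; on those units the gap between marginal cost and willingness to pay runs from 0 up to 36.
DWL = ½ × 36 × 7 = 126.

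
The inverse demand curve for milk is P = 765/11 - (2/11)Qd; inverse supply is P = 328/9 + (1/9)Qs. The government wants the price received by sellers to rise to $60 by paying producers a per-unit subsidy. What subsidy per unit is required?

Required subsidy s = $29 per unit

At a seller price of 60, quantity supplied is -328 + 9·60 = 212.
Buyers absorb 212 only when they pay Pb = 765/11 − (2/11)·212 = 31.
s = Ps − Pb = 60 − 31 = 29.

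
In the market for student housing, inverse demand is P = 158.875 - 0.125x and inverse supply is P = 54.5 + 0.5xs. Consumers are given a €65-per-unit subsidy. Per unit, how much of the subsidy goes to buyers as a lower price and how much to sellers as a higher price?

Buyers gain €13 per unit; sellers gain €52 per unit

Pre-subsidy: 158.875 - 0.125x = 54.5 + 0.5x gives x* = 167 and P* = 138.
With the rebate, buyers effectively pay Pb = Ps − 65, where Ps is the price sellers receive.
On the curves, Pb = 158.875 - 0.125x and Ps = 54.5 + 0.5x; the wedge Ps − Pb = 65 gives 54.5 + 0.5x − (158.875 - 0.125x) = 65, so x' = 271.
Then Pb = 158.875 − 0.125·271 = 125 and Ps = 54.5 + 0.5·271 = 190.
Buyers' price falls by P* − Pb = 138 − 125 = 13; sellers' price rises by Ps − P* = 190 − 138 = 52.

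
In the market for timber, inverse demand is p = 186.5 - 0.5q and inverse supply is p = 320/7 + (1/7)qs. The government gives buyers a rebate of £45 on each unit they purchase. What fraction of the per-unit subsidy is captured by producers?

Producer share = 2/9

Pre-subsidy: 186.5 - 0.5q = 320/7 + (1/7)q gives q* = 219 and p* = 77.
With the rebate, buyers effectively pay pb = ps − 45, where ps is the price sellers receive.
On the curves, pb = 186.5 - 0.5q and ps = 320/7 + (1/7)q; the wedge ps − pb = 45 gives 320/7 + (1/7)q − (186.5 - 0.5q) = 45, so q' = 289.
Then pb = 186.5 − 0.5·289 = 42 and ps = 320/7 + (1/7)·289 = 87.
Buyers' price falls by p* − pb = 77 − 42 = 35; sellers' price rises by ps − p* = 87 − 77 = 10.
So producers capture 10/45 = 2/9 of each unit of subsidy.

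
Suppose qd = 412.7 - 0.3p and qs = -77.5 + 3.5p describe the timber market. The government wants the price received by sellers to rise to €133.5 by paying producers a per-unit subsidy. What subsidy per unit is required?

At a seller price of 133.5, quantity supplied is -77.5 + 3.5·133.5 = 389.75.
Buyers absorb 389.75 only when they pay pb with 412.7 − 0.3·pb = 389.75, i.e. pb = 76.5.
s = ps − pb = 133.5 − 76.5 = 57.

Required subsidy s = €57 per unit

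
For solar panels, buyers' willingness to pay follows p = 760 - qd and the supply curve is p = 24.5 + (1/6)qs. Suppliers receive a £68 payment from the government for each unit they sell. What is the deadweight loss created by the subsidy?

Pre-subsidy: 760 - q = 24.5 + (1/6)q gives q* = 4413/7 and p* = 907/7.
With the subsidy, sellers receive ps = pb + 68 for each unit, where pb is the price buyers pay.
On the curves, pb = 760 - q and ps = 24.5 + (1/6)q; the wedge ps − pb = 68 gives 24.5 + (1/6)q − (760 - q) = 68, so q' = 4821/7.
Then pb = 760 − 1·(4821/7) = 499/7 and ps = 24.5 + (1/6)·(4821/7) = 975/7.
The subsidy expands output by 4821/7 − 4413/7 = 408/7 past the efficient level; on those units the gap between marginal cost and willingness to pay runs from 0 up to 68.
DWL = ½ × 68 × 408/7 = 13872/7.

Deadweight loss = 13872/7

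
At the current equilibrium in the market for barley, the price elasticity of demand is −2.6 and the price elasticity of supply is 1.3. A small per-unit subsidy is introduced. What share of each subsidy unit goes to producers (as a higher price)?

Producer share = 2/3

For a small subsidy around the equilibrium, the benefit split depends on the relative slopes, which at a point are proportional to the elasticities.
Buyer share = εs/(εs + |εd|) = 1.3/(1.3 + 2.6) = 1/3; seller share = |εd|/(εs + |εd|) = 2/3.
So producers capture 2/3 of the subsidy.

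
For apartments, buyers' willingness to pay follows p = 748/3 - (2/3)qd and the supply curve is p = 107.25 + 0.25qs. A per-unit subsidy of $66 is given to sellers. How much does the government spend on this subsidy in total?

Government cost = $14982

Pre-subsidy: 748/3 - (2/3)q = 107.25 + 0.25q gives q* = 155 and p* = 146.
With the subsidy, sellers receive ps = pb + 66 for each unit, where pb is the price buyers pay.
On the curves, pb = 748/3 - (2/3)q and ps = 107.25 + 0.25q; the wedge ps − pb = 66 gives 107.25 + 0.25q − (748/3 - (2/3)q) = 66, so q' = 227.
Then pb = 748/3 − (2/3)·227 = 98 and ps = 107.25 + 0.25·227 = 164.
Government outlay = subsidy × quantity = 66 × 227 = 14982.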